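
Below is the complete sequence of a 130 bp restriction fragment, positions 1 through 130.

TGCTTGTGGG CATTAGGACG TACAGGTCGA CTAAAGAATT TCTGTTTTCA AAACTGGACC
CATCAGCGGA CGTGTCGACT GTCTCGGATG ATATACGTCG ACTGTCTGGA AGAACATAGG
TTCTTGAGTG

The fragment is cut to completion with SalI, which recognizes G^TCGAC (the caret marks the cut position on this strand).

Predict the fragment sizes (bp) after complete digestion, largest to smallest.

SalI sites (GTCGAC) start at positions 26, 74, 97.
SalI cuts after the first base of each site, so after positions 26, 74, 97.
Linear molecule, 3 cuts → 4 fragments:
  1–26 → 26 bp
  27–74 → 48 bp
  75–97 → 23 bp
  98–130 → 33 bp
Sorted largest to smallest: 48, 33, 26, 23 bp.

48, 33, 26, 23 bp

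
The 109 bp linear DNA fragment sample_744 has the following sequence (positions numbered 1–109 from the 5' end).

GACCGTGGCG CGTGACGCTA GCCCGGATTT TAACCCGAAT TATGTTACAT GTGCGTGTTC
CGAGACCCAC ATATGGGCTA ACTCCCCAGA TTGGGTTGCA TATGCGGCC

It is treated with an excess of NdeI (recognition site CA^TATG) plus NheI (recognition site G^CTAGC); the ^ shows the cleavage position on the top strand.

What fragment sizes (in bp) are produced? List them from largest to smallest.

54, 29, 17, 9 bp

NdeI sites (CATATG) start at positions 70, 99.
NdeI cuts after base 2 of each site, so after positions 71, 100.
The NheI site (GCTAGC) starts at position 17.
NheI cuts after the first base of each site, so after position 17.
Combined cut positions: 17, 71, 100.
Linear molecule, 3 cuts → 4 fragments:
  1–17 → 17 bp
  18–71 → 54 bp
  72–100 → 29 bp
  101–109 → 9 bp
Sorted largest to smallest: 54, 29, 17, 9 bp.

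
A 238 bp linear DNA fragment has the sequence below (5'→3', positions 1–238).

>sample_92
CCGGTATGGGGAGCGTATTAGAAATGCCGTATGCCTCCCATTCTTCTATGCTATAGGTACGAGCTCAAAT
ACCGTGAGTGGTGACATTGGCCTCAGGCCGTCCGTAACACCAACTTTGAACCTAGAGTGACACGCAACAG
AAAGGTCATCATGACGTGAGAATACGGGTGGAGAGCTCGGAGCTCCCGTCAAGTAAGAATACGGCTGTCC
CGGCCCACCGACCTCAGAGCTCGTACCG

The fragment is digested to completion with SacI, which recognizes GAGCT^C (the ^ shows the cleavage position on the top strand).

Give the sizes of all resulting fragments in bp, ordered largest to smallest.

SacI sites (GAGCTC) start at positions 61, 173, 180, 227.
SacI cuts after base 5 of each site (before the last base), so after positions 65, 177, 184, 231.
Linear molecule, 4 cuts → 5 fragments:
  1–65 → 65 bp
  66–177 → 112 bp
  178–184 → 7 bp
  185–231 → 47 bp
  232–238 → 7 bp
Sorted largest to smallest: 112, 65, 47, 7, 7 bp.

112, 65, 47, 7, 7 bp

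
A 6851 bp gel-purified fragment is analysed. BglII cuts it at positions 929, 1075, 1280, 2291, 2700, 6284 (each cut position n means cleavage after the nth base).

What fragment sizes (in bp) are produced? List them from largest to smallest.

Linear molecule, 6 cuts → 7 fragments:
  929 − 0 = 929 bp
  1075 − 929 = 146 bp
  1280 − 1075 = 205 bp
  2291 − 1280 = 1011 bp
  2700 − 2291 = 409 bp
  6284 − 2700 = 3584 bp
  6851 − 6284 = 567 bp
Sorted largest to smallest: 3584, 1011, 929, 567, 409, 205, 146 bp.

3584, 1011, 929, 567, 409, 205, 146 bp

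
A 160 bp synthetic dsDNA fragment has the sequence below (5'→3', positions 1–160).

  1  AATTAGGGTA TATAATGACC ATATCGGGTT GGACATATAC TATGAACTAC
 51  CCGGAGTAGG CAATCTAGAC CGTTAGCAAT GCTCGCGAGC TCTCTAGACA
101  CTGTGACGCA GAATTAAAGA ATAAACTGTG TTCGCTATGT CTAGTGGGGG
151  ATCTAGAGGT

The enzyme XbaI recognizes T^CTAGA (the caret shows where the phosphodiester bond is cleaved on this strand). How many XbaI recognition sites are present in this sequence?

3

TCTAGA occurs starting at positions 64, 93, 152.
XbaI cuts at 3 sites.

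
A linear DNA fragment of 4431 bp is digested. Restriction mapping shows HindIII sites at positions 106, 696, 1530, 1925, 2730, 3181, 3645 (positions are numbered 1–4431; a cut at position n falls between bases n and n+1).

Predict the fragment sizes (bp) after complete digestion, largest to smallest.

834, 805, 786, 590, 464, 451, 395, 106 bp

Linear molecule, 7 cuts → 8 fragments:
  106 − 0 = 106 bp
  696 − 106 = 590 bp
  1530 − 696 = 834 bp
  1925 − 1530 = 395 bp
  2730 − 1925 = 805 bp
  3181 − 2730 = 451 bp
  3645 − 3181 = 464 bp
  4431 − 3645 = 786 bp
Sorted largest to smallest: 834, 805, 786, 590, 464, 451, 395, 106 bp.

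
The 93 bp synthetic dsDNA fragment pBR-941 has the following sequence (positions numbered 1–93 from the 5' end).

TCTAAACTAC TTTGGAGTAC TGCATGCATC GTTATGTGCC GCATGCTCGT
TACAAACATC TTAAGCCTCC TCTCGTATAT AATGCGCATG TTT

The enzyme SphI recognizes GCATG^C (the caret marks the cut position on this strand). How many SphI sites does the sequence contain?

GCATGC occurs starting at positions 22, 41.
SphI cuts at 2 sites.

2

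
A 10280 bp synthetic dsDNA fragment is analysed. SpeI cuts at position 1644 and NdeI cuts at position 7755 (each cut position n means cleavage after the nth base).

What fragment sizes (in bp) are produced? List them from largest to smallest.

Combined cut positions (sorted): 1644, 7755.
Linear molecule, 2 cuts → 3 fragments:
  1644 − 0 = 1644 bp
  7755 − 1644 = 6111 bp
  10280 − 7755 = 2525 bp
Sorted largest to smallest: 6111, 2525, 1644 bp.

6111, 2525, 1644 bp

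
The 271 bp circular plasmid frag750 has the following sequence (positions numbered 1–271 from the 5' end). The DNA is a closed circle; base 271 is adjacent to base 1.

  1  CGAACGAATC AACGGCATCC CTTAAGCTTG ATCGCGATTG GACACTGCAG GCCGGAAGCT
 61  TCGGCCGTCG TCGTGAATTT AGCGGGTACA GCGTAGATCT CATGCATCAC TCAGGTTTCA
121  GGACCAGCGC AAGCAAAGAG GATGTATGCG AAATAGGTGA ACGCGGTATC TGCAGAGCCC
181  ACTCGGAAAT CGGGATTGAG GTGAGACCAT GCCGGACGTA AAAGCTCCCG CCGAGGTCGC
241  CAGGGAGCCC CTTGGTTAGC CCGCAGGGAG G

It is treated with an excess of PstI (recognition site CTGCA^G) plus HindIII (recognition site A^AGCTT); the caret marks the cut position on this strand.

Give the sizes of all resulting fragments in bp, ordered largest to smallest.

PstI sites (CTGCAG) start at positions 45, 170.
PstI cuts after base 5 of each site (before the last base), so after positions 49, 174.
HindIII sites (AAGCTT) start at positions 24, 56.
HindIII cuts after the first base of each site, so after positions 24, 56.
Combined cut positions: 24, 49, 56, 174.
Circular molecule, 4 cuts → 4 fragments:
  25–49 → 25 bp
  50–56 → 7 bp
  57–174 → 118 bp
  175–271 then 1–24 → 97 + 24 = 121 bp
Sorted largest to smallest: 121, 118, 25, 7 bp.

121, 118, 25, 7 bp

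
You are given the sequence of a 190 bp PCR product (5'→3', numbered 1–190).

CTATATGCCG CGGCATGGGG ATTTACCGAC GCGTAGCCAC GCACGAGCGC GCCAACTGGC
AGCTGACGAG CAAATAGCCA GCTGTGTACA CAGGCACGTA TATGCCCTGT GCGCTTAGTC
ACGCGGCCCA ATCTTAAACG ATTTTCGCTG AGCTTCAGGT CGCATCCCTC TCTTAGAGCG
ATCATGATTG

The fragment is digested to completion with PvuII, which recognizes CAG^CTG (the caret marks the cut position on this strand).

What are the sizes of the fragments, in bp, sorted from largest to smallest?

PvuII sites (CAGCTG) start at positions 60, 79.
PvuII cuts after base 3 of each site, so after positions 62, 81.
Linear molecule, 2 cuts → 3 fragments:
  1–62 → 62 bp
  63–81 → 19 bp
  82–190 → 109 bp
Sorted largest to smallest: 109, 62, 19 bp.

109, 62, 19 bp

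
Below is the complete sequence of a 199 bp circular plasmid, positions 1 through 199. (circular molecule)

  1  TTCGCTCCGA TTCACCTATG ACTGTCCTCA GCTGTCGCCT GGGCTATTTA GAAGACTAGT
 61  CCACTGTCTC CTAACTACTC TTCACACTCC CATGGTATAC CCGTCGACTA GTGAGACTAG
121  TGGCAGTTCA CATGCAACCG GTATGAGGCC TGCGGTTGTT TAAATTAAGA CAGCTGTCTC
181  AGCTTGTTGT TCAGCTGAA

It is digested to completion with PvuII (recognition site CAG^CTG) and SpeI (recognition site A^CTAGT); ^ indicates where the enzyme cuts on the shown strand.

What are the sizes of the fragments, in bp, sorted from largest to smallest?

57, 52, 36, 24, 21, 9 bp

PvuII sites (CAGCTG) start at positions 29, 171, 192.
PvuII cuts after base 3 of each site, so after positions 31, 173, 194.
SpeI sites (ACTAGT) start at positions 55, 107, 116.
SpeI cuts after the first base of each site, so after positions 55, 107, 116.
Combined cut positions: 31, 55, 107, 116, 173, 194.
Circular molecule, 6 cuts → 6 fragments:
  32–55 → 24 bp
  56–107 → 52 bp
  108–116 → 9 bp
  117–173 → 57 bp
  174–194 → 21 bp
  195–199 then 1–31 → 5 + 31 = 36 bp
Sorted largest to smallest: 57, 52, 36, 24, 21, 9 bp.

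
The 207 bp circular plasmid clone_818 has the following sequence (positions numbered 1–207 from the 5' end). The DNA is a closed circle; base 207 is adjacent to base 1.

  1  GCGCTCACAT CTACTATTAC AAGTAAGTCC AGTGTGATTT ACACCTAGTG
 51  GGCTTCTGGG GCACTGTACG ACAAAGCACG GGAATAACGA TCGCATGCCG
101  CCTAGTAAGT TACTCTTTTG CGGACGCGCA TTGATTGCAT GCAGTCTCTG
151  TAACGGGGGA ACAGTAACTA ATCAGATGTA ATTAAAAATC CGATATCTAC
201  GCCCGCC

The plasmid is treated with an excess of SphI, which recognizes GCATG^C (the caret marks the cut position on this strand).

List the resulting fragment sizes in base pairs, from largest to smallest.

SphI sites (GCATGC) start at positions 93, 137.
SphI cuts after base 5 of each site (before the last base), so after positions 97, 141.
Circular molecule, 2 cuts → 2 fragments:
  98–141 → 44 bp
  142–207 then 1–97 → 66 + 97 = 163 bp
Sorted largest to smallest: 163, 44 bp.

163, 44 bp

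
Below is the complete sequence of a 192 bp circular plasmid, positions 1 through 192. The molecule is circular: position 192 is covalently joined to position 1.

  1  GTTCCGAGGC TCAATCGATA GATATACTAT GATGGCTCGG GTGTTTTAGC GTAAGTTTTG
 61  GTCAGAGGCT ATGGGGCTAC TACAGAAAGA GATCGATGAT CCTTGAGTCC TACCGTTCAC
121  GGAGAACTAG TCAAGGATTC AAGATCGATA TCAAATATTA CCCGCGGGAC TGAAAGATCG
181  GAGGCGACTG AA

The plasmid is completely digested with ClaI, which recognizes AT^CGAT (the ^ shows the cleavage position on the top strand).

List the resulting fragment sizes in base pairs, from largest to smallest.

78, 62, 52 bp

ClaI sites (ATCGAT) start at positions 14, 92, 144.
ClaI cuts after base 2 of each site, so after positions 15, 93, 145.
Circular molecule, 3 cuts → 3 fragments:
  16–93 → 78 bp
  94–145 → 52 bp
  146–192 then 1–15 → 47 + 15 = 62 bp
Sorted largest to smallest: 78, 62, 52 bp.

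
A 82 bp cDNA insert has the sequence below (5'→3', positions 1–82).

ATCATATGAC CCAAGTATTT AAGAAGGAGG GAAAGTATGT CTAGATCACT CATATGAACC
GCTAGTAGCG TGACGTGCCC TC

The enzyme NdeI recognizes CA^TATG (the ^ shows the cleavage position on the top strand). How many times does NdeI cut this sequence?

2

CATATG occurs starting at positions 3, 51.
NdeI cuts at 2 sites.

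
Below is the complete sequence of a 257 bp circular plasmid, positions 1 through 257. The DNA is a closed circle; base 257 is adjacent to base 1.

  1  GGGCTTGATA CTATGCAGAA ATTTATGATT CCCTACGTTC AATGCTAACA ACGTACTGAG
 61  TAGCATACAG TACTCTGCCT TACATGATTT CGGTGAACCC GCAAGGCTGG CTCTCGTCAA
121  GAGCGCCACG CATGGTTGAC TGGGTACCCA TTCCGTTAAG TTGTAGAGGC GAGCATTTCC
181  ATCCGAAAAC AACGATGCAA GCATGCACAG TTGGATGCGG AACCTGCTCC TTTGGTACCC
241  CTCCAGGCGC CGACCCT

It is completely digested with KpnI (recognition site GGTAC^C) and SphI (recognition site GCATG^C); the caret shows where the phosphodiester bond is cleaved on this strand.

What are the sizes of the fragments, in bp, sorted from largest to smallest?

KpnI sites (GGTACC) start at positions 143, 234.
KpnI cuts after base 5 of each site (before the last base), so after positions 147, 238.
The SphI site (GCATGC) starts at position 201.
SphI cuts after base 5 of each site (before the last base), so after position 205.
Combined cut positions: 147, 205, 238.
Circular molecule, 3 cuts → 3 fragments:
  148–205 → 58 bp
  206–238 → 33 bp
  239–257 then 1–147 → 19 + 147 = 166 bp
Sorted largest to smallest: 166, 58, 33 bp.

166, 58, 33 bp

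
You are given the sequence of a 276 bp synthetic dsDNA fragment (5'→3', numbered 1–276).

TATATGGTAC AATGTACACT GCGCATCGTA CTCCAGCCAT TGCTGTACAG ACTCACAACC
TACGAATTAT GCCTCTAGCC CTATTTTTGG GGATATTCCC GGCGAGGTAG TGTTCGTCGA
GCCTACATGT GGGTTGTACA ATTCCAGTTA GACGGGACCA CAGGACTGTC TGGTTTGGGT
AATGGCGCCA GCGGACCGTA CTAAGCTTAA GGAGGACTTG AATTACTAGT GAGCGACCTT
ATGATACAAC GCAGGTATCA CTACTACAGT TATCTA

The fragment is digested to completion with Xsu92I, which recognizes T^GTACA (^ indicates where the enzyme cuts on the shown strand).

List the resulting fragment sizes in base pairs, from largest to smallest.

141, 91, 31, 13 bp

Xsu92I sites (TGTACA) start at positions 13, 44, 135.
Xsu92I cuts after the first base of each site, so after positions 13, 44, 135.
Linear molecule, 3 cuts → 4 fragments:
  1–13 → 13 bp
  14–44 → 31 bp
  45–135 → 91 bp
  136–276 → 141 bp
Sorted largest to smallest: 141, 91, 31, 13 bp.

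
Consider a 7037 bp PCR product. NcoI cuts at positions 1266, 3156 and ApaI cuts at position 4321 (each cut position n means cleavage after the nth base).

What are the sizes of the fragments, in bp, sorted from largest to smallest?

Combined cut positions (sorted): 1266, 3156, 4321.
Linear molecule, 3 cuts → 4 fragments:
  1266 − 0 = 1266 bp
  3156 − 1266 = 1890 bp
  4321 − 3156 = 1165 bp
  7037 − 4321 = 2716 bp
Sorted largest to smallest: 2716, 1890, 1266, 1165 bp.

2716, 1890, 1266, 1165 bp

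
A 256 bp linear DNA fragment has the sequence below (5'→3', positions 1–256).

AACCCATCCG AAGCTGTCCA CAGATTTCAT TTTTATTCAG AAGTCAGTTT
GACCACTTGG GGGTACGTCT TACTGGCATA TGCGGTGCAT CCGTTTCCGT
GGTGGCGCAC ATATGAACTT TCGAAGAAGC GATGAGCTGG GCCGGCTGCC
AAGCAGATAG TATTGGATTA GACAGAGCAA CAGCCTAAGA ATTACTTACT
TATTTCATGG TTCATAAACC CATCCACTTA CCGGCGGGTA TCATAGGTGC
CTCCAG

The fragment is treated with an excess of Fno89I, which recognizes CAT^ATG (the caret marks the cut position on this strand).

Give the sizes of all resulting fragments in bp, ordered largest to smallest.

144, 79, 33 bp

Fno89I sites (CATATG) start at positions 77, 110.
Fno89I cuts after base 3 of each site, so after positions 79, 112.
Linear molecule, 2 cuts → 3 fragments:
  1–79 → 79 bp
  80–112 → 33 bp
  113–256 → 144 bp
Sorted largest to smallest: 144, 79, 33 bp.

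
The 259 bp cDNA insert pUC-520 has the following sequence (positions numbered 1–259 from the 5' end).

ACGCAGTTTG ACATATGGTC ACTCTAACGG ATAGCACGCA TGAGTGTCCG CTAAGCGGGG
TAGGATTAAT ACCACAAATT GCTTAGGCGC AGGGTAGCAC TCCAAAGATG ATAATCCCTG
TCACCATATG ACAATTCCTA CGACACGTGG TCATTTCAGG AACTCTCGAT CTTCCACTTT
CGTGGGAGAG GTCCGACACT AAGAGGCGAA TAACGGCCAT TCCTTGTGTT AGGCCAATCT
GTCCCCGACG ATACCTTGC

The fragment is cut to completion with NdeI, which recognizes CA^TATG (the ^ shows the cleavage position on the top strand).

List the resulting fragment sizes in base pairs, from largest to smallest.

NdeI sites (CATATG) start at positions 12, 125.
NdeI cuts after base 2 of each site, so after positions 13, 126.
Linear molecule, 2 cuts → 3 fragments:
  1–13 → 13 bp
  14–126 → 113 bp
  127–259 → 133 bp
Sorted largest to smallest: 133, 113, 13 bp.

133, 113, 13 bp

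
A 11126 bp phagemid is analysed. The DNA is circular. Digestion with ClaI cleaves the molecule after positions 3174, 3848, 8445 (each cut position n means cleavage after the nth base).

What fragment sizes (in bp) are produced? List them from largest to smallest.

Circular molecule, 3 cuts → 3 fragments:
  3848 − 3174 = 674 bp
  8445 − 3848 = 4597 bp
  wrap: 11126 − 8445 + 3174 = 5855 bp
Sorted largest to smallest: 5855, 4597, 674 bp.

5855, 4597, 674 bp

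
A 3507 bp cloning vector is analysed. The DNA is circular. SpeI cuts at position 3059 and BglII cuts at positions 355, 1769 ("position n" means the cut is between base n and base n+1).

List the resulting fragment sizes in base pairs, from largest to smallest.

Combined cut positions (sorted): 355, 1769, 3059.
Circular molecule, 3 cuts → 3 fragments:
  1769 − 355 = 1414 bp
  3059 − 1769 = 1290 bp
  wrap: 3507 − 3059 + 355 = 803 bp
Sorted largest to smallest: 1414, 1290, 803 bp.

1414, 1290, 803 bp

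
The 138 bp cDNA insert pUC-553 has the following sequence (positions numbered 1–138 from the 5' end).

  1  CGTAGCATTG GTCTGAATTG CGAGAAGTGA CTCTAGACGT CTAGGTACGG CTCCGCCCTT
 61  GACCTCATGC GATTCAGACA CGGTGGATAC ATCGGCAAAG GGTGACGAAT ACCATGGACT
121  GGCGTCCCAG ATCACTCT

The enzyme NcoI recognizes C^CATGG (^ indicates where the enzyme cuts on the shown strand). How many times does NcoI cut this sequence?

1

CCATGG occurs starting at position 112.
NcoI cuts at 1 site.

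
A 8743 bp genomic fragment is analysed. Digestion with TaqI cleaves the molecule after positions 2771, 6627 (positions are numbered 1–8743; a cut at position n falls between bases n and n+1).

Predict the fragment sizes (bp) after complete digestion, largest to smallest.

Linear molecule, 2 cuts → 3 fragments:
  2771 − 0 = 2771 bp
  6627 − 2771 = 3856 bp
  8743 − 6627 = 2116 bp
Sorted largest to smallest: 3856, 2771, 2116 bp.

3856, 2771, 2116 bp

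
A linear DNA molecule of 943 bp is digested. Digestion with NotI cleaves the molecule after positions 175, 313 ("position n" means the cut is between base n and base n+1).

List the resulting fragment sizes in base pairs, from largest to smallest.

Linear molecule, 2 cuts → 3 fragments:
  175 − 0 = 175 bp
  313 − 175 = 138 bp
  943 − 313 = 630 bp
Sorted largest to smallest: 630, 175, 138 bp.

630, 175, 138 bp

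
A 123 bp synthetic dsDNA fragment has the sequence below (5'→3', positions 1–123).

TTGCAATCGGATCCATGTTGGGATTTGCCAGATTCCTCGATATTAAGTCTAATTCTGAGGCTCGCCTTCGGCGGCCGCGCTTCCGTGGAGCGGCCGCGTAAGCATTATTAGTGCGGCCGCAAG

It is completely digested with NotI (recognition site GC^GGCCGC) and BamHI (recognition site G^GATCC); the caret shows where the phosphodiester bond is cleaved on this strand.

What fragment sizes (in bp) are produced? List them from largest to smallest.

63, 23, 19, 9, 9 bp

NotI sites (GCGGCCGC) start at positions 71, 90, 113.
NotI cuts after base 2 of each site, so after positions 72, 91, 114.
The BamHI site (GGATCC) starts at position 9.
BamHI cuts after the first base of each site, so after position 9.
Combined cut positions: 9, 72, 91, 114.
Linear molecule, 4 cuts → 5 fragments:
  1–9 → 9 bp
  10–72 → 63 bp
  73–91 → 19 bp
  92–114 → 23 bp
  115–123 → 9 bp
Sorted largest to smallest: 63, 23, 19, 9, 9 bp.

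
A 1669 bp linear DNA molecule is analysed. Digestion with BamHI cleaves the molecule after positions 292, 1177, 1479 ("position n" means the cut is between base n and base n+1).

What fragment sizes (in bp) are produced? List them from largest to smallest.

885, 302, 292, 190 bp

Linear molecule, 3 cuts → 4 fragments:
  292 − 0 = 292 bp
  1177 − 292 = 885 bp
  1479 − 1177 = 302 bp
  1669 − 1479 = 190 bp
Sorted largest to smallest: 885, 302, 292, 190 bp.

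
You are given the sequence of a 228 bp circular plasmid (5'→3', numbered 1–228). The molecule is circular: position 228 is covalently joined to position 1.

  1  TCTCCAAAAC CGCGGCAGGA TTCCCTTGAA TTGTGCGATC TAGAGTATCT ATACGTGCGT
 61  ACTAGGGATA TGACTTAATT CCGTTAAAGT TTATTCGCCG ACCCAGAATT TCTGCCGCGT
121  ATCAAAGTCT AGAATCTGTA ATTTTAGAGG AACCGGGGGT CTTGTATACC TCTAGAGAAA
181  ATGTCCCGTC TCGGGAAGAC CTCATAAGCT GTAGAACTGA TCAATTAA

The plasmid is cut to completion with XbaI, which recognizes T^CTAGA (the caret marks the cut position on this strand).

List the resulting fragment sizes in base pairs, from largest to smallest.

XbaI sites (TCTAGA) start at positions 39, 128, 171.
XbaI cuts after the first base of each site, so after positions 39, 128, 171.
Circular molecule, 3 cuts → 3 fragments:
  40–128 → 89 bp
  129–171 → 43 bp
  172–228 then 1–39 → 57 + 39 = 96 bp
Sorted largest to smallest: 96, 89, 43 bp.

96, 89, 43 bp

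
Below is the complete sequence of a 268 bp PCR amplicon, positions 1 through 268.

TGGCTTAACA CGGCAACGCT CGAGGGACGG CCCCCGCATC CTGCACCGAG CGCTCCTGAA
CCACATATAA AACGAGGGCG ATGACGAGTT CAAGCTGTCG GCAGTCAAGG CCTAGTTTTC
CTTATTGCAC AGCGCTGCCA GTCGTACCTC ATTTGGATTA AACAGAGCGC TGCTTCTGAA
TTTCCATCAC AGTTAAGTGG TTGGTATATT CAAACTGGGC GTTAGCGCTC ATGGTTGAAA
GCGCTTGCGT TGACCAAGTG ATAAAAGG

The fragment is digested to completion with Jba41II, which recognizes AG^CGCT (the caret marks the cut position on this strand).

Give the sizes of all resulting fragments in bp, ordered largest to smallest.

82, 58, 50, 35, 27, 16 bp

Jba41II sites (AGCGCT) start at positions 49, 131, 166, 224, 240.
Jba41II cuts after base 2 of each site, so after positions 50, 132, 167, 225, 241.
Linear molecule, 5 cuts → 6 fragments:
  1–50 → 50 bp
  51–132 → 82 bp
  133–167 → 35 bp
  168–225 → 58 bp
  226–241 → 16 bp
  242–268 → 27 bp
Sorted largest to smallest: 82, 58, 50, 35, 27, 16 bp.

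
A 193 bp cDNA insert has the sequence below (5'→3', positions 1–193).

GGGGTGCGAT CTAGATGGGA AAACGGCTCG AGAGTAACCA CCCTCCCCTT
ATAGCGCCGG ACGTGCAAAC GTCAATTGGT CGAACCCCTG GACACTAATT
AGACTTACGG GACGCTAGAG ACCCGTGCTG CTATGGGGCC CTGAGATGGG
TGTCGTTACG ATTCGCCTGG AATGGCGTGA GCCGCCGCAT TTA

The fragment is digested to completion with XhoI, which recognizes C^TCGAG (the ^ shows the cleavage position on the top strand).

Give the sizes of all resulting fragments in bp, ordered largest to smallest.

The XhoI site (CTCGAG) starts at position 27.
XhoI cuts after the first base of each site, so after position 27.
Linear molecule, 1 cut → 2 fragments:
  1–27 → 27 bp
  28–193 → 166 bp
Sorted largest to smallest: 166, 27 bp.

166, 27 bp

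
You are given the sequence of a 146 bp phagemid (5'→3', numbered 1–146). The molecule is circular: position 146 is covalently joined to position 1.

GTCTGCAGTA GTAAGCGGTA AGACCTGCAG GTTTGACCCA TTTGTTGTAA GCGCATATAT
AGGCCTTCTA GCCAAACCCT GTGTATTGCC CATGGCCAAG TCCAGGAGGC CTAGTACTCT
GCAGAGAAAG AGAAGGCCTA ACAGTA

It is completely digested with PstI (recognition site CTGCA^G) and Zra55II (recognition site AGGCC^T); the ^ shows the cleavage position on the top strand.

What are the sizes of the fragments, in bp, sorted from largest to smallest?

46, 36, 22, 15, 15, 12 bp

PstI sites (CTGCAG) start at positions 3, 25, 119.
PstI cuts after base 5 of each site (before the last base), so after positions 7, 29, 123.
Zra55II sites (AGGCCT) start at positions 61, 107, 134.
Zra55II cuts after base 5 of each site (before the last base), so after positions 65, 111, 138.
Combined cut positions: 7, 29, 65, 111, 123, 138.
Circular molecule, 6 cuts → 6 fragments:
  8–29 → 22 bp
  30–65 → 36 bp
  66–111 → 46 bp
  112–123 → 12 bp
  124–138 → 15 bp
  139–146 then 1–7 → 8 + 7 = 15 bp
Sorted largest to smallest: 46, 36, 22, 15, 15, 12 bp.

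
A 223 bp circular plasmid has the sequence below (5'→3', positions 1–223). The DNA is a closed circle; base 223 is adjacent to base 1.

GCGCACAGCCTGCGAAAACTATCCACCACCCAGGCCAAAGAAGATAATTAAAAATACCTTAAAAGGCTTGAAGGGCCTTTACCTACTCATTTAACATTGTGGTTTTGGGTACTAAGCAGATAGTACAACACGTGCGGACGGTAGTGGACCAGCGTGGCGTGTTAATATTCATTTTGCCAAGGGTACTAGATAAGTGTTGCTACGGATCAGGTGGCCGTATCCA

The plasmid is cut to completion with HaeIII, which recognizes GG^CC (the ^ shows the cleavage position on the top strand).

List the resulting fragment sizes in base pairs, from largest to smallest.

139, 43, 41 bp

HaeIII sites (GGCC) start at positions 33, 74, 213.
HaeIII cuts after base 2 of each site, so after positions 34, 75, 214.
Circular molecule, 3 cuts → 3 fragments:
  35–75 → 41 bp
  76–214 → 139 bp
  215–223 then 1–34 → 9 + 34 = 43 bp
Sorted largest to smallest: 139, 43, 41 bp.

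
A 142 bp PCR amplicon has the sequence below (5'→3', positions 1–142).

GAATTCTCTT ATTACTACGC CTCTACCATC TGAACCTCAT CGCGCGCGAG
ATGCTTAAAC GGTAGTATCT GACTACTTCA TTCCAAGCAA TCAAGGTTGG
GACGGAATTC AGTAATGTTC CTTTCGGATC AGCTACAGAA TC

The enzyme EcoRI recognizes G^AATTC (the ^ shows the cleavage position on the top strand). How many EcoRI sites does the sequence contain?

2

GAATTC occurs starting at positions 1, 105.
EcoRI cuts at 2 sites.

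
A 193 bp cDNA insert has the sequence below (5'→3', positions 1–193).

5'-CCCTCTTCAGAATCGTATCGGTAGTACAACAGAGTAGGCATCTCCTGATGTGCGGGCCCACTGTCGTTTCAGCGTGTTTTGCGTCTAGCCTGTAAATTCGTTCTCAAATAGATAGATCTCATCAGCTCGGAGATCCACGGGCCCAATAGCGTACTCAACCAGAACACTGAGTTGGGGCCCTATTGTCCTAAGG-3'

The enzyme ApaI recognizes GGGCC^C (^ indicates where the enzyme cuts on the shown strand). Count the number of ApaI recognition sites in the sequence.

GGGCCC occurs starting at positions 54, 139, 175.
ApaI cuts at 3 sites.

3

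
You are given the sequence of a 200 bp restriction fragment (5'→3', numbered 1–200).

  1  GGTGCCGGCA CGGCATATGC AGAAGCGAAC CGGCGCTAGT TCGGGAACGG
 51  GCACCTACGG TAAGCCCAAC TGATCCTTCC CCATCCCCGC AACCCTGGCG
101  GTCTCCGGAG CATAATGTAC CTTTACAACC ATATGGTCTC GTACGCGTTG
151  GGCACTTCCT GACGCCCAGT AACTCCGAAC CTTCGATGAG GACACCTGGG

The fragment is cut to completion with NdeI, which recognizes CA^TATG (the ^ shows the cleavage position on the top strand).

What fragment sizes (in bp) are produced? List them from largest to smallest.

NdeI sites (CATATG) start at positions 14, 130.
NdeI cuts after base 2 of each site, so after positions 15, 131.
Linear molecule, 2 cuts → 3 fragments:
  1–15 → 15 bp
  16–131 → 116 bp
  132–200 → 69 bp
Sorted largest to smallest: 116, 69, 15 bp.

116, 69, 15 bp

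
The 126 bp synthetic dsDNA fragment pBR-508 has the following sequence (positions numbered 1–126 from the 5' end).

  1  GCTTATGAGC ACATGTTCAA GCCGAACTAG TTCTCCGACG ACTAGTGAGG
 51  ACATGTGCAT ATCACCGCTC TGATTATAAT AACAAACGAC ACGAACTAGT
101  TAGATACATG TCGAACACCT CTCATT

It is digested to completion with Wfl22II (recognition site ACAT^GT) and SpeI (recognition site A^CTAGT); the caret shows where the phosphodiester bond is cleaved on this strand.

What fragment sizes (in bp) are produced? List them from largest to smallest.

41, 17, 15, 14, 14, 13, 12 bp

Wfl22II sites (ACATGT) start at positions 11, 51, 106.
Wfl22II cuts after base 4 of each site, so after positions 14, 54, 109.
SpeI sites (ACTAGT) start at positions 26, 41, 95.
SpeI cuts after the first base of each site, so after positions 26, 41, 95.
Combined cut positions: 14, 26, 41, 54, 95, 109.
Linear molecule, 6 cuts → 7 fragments:
  1–14 → 14 bp
  15–26 → 12 bp
  27–41 → 15 bp
  42–54 → 13 bp
  55–95 → 41 bp
  96–109 → 14 bp
  110–126 → 17 bp
Sorted largest to smallest: 41, 17, 15, 14, 14, 13, 12 bp.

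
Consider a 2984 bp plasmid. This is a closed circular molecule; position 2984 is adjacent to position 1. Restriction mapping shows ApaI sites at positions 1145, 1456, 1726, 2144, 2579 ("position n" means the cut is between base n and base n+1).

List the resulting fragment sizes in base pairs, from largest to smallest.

1550, 435, 418, 311, 270 bp

Circular molecule, 5 cuts → 5 fragments:
  1456 − 1145 = 311 bp
  1726 − 1456 = 270 bp
  2144 − 1726 = 418 bp
  2579 − 2144 = 435 bp
  wrap: 2984 − 2579 + 1145 = 1550 bp
Sorted largest to smallest: 1550, 435, 418, 311, 270 bp.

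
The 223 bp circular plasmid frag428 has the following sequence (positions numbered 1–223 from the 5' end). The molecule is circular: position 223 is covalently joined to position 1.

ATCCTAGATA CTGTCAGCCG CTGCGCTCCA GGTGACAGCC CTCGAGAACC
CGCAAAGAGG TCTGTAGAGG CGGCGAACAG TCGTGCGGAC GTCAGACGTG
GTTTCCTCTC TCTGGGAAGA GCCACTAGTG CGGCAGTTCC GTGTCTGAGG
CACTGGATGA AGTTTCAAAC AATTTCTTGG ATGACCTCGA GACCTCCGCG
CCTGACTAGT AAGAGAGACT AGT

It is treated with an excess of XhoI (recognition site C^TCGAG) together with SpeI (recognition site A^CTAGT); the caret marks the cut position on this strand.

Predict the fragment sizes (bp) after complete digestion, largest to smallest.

XhoI sites (CTCGAG) start at positions 41, 186.
XhoI cuts after the first base of each site, so after positions 41, 186.
SpeI sites (ACTAGT) start at positions 124, 205, 218.
SpeI cuts after the first base of each site, so after positions 124, 205, 218.
Combined cut positions: 41, 124, 186, 205, 218.
Circular molecule, 5 cuts → 5 fragments:
  42–124 → 83 bp
  125–186 → 62 bp
  187–205 → 19 bp
  206–218 → 13 bp
  219–223 then 1–41 → 5 + 41 = 46 bp
Sorted largest to smallest: 83, 62, 46, 19, 13 bp.

83, 62, 46, 19, 13 bp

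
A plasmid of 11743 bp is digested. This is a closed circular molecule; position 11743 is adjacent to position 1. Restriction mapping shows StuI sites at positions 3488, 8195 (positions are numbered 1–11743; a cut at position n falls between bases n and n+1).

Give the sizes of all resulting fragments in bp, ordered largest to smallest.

Circular molecule, 2 cuts → 2 fragments:
  8195 − 3488 = 4707 bp
  wrap: 11743 − 8195 + 3488 = 7036 bp
Sorted largest to smallest: 7036, 4707 bp.

7036, 4707 bp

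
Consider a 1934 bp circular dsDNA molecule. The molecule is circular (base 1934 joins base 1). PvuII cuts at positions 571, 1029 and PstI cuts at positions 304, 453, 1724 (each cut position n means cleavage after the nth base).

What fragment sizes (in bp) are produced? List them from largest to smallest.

Combined cut positions (sorted): 304, 453, 571, 1029, 1724.
Circular molecule, 5 cuts → 5 fragments:
  453 − 304 = 149 bp
  571 − 453 = 118 bp
  1029 − 571 = 458 bp
  1724 − 1029 = 695 bp
  wrap: 1934 − 1724 + 304 = 514 bp
Sorted largest to smallest: 695, 514, 458, 149, 118 bp.

695, 514, 458, 149, 118 bp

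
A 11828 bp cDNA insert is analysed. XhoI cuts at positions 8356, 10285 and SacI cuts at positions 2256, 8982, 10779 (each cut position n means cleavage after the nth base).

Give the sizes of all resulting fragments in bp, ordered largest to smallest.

Combined cut positions (sorted): 2256, 8356, 8982, 10285, 10779.
Linear molecule, 5 cuts → 6 fragments:
  2256 − 0 = 2256 bp
  8356 − 2256 = 6100 bp
  8982 − 8356 = 626 bp
  10285 − 8982 = 1303 bp
  10779 − 10285 = 494 bp
  11828 − 10779 = 1049 bp
Sorted largest to smallest: 6100, 2256, 1303, 1049, 626, 494 bp.

6100, 2256, 1303, 1049, 626, 494 bp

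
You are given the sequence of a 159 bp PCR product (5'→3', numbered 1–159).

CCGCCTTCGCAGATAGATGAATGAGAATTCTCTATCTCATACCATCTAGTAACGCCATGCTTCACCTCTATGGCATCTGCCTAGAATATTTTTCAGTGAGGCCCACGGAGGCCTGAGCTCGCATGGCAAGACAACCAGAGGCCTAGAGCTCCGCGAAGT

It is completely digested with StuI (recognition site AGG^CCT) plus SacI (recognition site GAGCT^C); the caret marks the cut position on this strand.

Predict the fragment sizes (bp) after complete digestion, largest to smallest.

111, 22, 9, 9, 8 bp

StuI sites (AGGCCT) start at positions 109, 139.
StuI cuts after base 3 of each site, so after positions 111, 141.
SacI sites (GAGCTC) start at positions 115, 146.
SacI cuts after base 5 of each site (before the last base), so after positions 119, 150.
Combined cut positions: 111, 119, 141, 150.
Linear molecule, 4 cuts → 5 fragments:
  1–111 → 111 bp
  112–119 → 8 bp
  120–141 → 22 bp
  142–150 → 9 bp
  151–159 → 9 bp
Sorted largest to smallest: 111, 22, 9, 9, 8 bp.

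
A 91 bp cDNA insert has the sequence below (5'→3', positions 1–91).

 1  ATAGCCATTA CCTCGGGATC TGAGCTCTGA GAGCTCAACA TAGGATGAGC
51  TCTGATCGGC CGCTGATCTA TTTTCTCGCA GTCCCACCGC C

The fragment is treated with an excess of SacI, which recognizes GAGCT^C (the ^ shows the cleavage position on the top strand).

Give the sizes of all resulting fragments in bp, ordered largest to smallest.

40, 26, 16, 9 bp

SacI sites (GAGCTC) start at positions 22, 31, 47.
SacI cuts after base 5 of each site (before the last base), so after positions 26, 35, 51.
Linear molecule, 3 cuts → 4 fragments:
  1–26 → 26 bp
  27–35 → 9 bp
  36–51 → 16 bp
  52–91 → 40 bp
Sorted largest to smallest: 40, 26, 16, 9 bp.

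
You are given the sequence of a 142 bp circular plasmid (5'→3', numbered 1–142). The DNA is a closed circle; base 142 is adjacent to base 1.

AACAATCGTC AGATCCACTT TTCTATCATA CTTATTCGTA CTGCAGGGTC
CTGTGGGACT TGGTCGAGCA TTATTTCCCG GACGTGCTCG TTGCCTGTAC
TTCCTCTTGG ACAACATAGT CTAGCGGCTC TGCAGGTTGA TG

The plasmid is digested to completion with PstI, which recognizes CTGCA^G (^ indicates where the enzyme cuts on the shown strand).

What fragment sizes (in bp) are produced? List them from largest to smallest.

89, 53 bp

PstI sites (CTGCAG) start at positions 41, 130.
PstI cuts after base 5 of each site (before the last base), so after positions 45, 134.
Circular molecule, 2 cuts → 2 fragments:
  46–134 → 89 bp
  135–142 then 1–45 → 8 + 45 = 53 bp
Sorted largest to smallest: 89, 53 bp.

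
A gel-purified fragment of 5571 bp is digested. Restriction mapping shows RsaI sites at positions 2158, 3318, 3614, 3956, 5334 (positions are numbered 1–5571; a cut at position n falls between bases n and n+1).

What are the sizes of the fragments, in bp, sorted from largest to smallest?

2158, 1378, 1160, 342, 296, 237 bp

Linear molecule, 5 cuts → 6 fragments:
  2158 − 0 = 2158 bp
  3318 − 2158 = 1160 bp
  3614 − 3318 = 296 bp
  3956 − 3614 = 342 bp
  5334 − 3956 = 1378 bp
  5571 − 5334 = 237 bp
Sorted largest to smallest: 2158, 1378, 1160, 342, 296, 237 bp.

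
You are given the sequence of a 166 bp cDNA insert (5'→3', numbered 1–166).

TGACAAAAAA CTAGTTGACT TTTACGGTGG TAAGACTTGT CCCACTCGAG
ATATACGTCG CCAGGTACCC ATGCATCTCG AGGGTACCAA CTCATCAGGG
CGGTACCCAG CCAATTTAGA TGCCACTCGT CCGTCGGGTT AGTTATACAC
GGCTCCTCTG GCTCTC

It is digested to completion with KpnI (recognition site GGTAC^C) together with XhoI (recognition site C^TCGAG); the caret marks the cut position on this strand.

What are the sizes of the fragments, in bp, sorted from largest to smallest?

KpnI sites (GGTACC) start at positions 64, 83, 102.
KpnI cuts after base 5 of each site (before the last base), so after positions 68, 87, 106.
XhoI sites (CTCGAG) start at positions 45, 77.
XhoI cuts after the first base of each site, so after positions 45, 77.
Combined cut positions: 45, 68, 77, 87, 106.
Linear molecule, 5 cuts → 6 fragments:
  1–45 → 45 bp
  46–68 → 23 bp
  69–77 → 9 bp
  78–87 → 10 bp
  88–106 → 19 bp
  107–166 → 60 bp
Sorted largest to smallest: 60, 45, 23, 19, 10, 9 bp.

60, 45, 23, 19, 10, 9 bp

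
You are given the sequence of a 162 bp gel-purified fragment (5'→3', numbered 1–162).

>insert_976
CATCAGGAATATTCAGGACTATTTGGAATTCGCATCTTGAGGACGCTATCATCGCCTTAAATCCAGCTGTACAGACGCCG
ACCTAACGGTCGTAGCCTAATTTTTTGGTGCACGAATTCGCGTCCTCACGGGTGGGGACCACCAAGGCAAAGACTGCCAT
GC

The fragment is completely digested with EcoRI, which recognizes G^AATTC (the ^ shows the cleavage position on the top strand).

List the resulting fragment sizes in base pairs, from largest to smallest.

88, 48, 26 bp

EcoRI sites (GAATTC) start at positions 26, 114.
EcoRI cuts after the first base of each site, so after positions 26, 114.
Linear molecule, 2 cuts → 3 fragments:
  1–26 → 26 bp
  27–114 → 88 bp
  115–162 → 48 bp
Sorted largest to smallest: 88, 48, 26 bp.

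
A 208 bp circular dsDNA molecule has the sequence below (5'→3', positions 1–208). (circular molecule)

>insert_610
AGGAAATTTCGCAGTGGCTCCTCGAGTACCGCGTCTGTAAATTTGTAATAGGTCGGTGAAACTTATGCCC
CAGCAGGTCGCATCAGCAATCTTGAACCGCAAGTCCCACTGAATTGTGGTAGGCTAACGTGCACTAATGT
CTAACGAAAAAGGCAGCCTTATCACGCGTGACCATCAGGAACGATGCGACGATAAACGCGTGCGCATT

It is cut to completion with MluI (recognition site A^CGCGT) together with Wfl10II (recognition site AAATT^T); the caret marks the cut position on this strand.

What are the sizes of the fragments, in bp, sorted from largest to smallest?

121, 35, 32, 20 bp

MluI sites (ACGCGT) start at positions 164, 196.
MluI cuts after the first base of each site, so after positions 164, 196.
Wfl10II sites (AAATTT) start at positions 4, 39.
Wfl10II cuts after base 5 of each site (before the last base), so after positions 8, 43.
Combined cut positions: 8, 43, 164, 196.
Circular molecule, 4 cuts → 4 fragments:
  9–43 → 35 bp
  44–164 → 121 bp
  165–196 → 32 bp
  197–208 then 1–8 → 12 + 8 = 20 bp
Sorted largest to smallest: 121, 35, 32, 20 bp.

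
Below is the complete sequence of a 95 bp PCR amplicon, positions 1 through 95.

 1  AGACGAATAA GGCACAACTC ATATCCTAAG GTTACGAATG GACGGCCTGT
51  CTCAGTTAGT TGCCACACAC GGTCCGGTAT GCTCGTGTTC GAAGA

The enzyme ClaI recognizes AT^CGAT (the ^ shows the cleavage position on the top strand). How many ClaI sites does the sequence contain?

No occurrence of ATCGAT is present in the sequence.
ClaI does not cut: 0 sites.

0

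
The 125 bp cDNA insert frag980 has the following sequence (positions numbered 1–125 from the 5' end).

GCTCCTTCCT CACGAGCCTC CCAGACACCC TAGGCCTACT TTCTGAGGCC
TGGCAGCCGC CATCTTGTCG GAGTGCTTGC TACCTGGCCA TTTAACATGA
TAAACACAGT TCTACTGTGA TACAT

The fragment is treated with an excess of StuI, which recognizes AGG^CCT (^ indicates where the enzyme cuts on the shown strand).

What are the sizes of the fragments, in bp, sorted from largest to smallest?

StuI sites (AGGCCT) start at positions 32, 46.
StuI cuts after base 3 of each site, so after positions 34, 48.
Linear molecule, 2 cuts → 3 fragments:
  1–34 → 34 bp
  35–48 → 14 bp
  49–125 → 77 bp
Sorted largest to smallest: 77, 34, 14 bp.

77, 34, 14 bp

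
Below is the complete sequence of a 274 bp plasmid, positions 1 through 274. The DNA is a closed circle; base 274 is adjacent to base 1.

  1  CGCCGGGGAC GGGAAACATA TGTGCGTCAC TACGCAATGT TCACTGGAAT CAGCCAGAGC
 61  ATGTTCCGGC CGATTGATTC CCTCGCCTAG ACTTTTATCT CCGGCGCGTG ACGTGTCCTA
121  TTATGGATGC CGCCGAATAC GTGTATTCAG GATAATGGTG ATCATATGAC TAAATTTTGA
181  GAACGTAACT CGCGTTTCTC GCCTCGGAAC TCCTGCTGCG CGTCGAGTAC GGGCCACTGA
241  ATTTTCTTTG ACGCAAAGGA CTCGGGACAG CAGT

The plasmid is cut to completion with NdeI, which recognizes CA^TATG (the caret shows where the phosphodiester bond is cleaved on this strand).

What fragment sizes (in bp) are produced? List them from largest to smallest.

146, 128 bp

NdeI sites (CATATG) start at positions 17, 163.
NdeI cuts after base 2 of each site, so after positions 18, 164.
Circular molecule, 2 cuts → 2 fragments:
  19–164 → 146 bp
  165–274 then 1–18 → 110 + 18 = 128 bp
Sorted largest to smallest: 146, 128 bp.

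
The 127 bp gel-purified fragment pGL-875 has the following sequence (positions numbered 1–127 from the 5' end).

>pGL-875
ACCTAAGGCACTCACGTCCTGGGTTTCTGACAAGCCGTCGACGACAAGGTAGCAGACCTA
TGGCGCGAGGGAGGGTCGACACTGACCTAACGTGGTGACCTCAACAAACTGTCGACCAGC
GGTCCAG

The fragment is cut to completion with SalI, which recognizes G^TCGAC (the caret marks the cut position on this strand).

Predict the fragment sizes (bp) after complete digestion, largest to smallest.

SalI sites (GTCGAC) start at positions 37, 75, 111.
SalI cuts after the first base of each site, so after positions 37, 75, 111.
Linear molecule, 3 cuts → 4 fragments:
  1–37 → 37 bp
  38–75 → 38 bp
  76–111 → 36 bp
  112–127 → 16 bp
Sorted largest to smallest: 38, 37, 36, 16 bp.

38, 37, 36, 16 bp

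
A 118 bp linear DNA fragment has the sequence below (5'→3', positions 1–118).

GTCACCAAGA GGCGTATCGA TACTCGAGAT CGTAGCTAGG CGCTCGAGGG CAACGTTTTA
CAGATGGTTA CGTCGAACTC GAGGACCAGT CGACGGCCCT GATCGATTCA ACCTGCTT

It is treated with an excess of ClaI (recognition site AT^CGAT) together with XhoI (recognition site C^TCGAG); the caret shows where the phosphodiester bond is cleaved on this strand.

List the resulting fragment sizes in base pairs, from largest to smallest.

ClaI sites (ATCGAT) start at positions 16, 102.
ClaI cuts after base 2 of each site, so after positions 17, 103.
XhoI sites (CTCGAG) start at positions 23, 43, 78.
XhoI cuts after the first base of each site, so after positions 23, 43, 78.
Combined cut positions: 17, 23, 43, 78, 103.
Linear molecule, 5 cuts → 6 fragments:
  1–17 → 17 bp
  18–23 → 6 bp
  24–43 → 20 bp
  44–78 → 35 bp
  79–103 → 25 bp
  104–118 → 15 bp
Sorted largest to smallest: 35, 25, 20, 17, 15, 6 bp.

35, 25, 20, 17, 15, 6 bp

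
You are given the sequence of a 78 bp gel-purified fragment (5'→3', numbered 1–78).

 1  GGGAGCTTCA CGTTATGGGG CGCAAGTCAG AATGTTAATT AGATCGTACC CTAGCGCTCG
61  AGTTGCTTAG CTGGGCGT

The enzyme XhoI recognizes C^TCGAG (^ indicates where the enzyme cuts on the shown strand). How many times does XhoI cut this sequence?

1

CTCGAG occurs starting at position 57.
XhoI cuts at 1 site.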